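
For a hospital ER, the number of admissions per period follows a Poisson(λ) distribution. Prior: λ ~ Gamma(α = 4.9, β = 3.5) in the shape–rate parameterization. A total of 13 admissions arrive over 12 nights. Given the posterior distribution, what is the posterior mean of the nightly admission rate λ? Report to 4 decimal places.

1.1548

With a Gamma(shape α, rate β) prior, the Poisson likelihood is conjugate: the posterior is Gamma(α + ΣXᵢ, β + n).
Posterior: Gamma(α+S, β+n) = Gamma(4.9+13, 3.5+12) = Gamma(17.9, 15.5).
Posterior mean = α/β = 17.9/15.5 = 1.1548.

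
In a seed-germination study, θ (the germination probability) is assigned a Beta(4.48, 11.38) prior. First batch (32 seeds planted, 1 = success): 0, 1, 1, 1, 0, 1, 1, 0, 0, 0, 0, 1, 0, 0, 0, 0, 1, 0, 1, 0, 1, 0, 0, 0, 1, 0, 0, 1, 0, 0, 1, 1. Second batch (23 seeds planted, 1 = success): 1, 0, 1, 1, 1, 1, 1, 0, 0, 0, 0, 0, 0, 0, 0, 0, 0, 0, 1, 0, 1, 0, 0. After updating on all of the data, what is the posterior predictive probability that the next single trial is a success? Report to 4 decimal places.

The Beta prior is conjugate to a Binomial/Bernoulli likelihood; the update adds successes to α and failures to β.
After batch 1: Beta(4.48+13, 11.38+19) = Beta(17.48, 30.38).
After batch 2: Beta(17.48+8, 30.38+15) = Beta(25.48, 45.38).
For a single future Bernoulli trial, P(success | data) = α/(α+β) = 0.3596.

0.3596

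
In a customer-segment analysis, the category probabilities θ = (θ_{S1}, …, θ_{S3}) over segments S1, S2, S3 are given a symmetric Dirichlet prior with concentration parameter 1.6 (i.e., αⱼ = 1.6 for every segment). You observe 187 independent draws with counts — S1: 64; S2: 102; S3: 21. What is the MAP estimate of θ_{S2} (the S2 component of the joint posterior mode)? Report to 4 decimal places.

The Dirichlet prior is conjugate to the Multinomial likelihood: each posterior αⱼ = prior αⱼ + observed count nⱼ.
Posterior concentration: (65.6, 103.6, 22.6), total = 191.8.
Joint mode component: (α_{S2}−1)/(Σα−K) = 102.6/188.8 = 0.5434.

0.5434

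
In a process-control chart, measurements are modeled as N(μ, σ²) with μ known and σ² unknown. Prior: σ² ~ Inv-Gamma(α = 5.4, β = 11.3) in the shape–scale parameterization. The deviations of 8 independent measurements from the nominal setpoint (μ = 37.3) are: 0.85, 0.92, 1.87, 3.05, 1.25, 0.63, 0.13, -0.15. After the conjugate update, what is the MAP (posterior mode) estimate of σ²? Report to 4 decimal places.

1.8734

With known mean μ and an Inverse-Gamma(α, β) prior on σ², the Normal likelihood is conjugate: posterior is Inv-Gamma(α + n/2, β + Σ(xᵢ−μ)²/2).
Σ(xᵢ−μ)² = (0.85)² + (0.92)² + (1.87)² + (3.05)² + (1.25)² + (0.63)² + (0.13)² + (-0.15)² = 16.3671.
Posterior: Inv-Gamma(5.4 + 8/2, 11.3 + 16.3671/2) = Inv-Gamma(9.40, 19.48355).
Mode = β/(α+1) = 19.48355/10.40 = 1.8734.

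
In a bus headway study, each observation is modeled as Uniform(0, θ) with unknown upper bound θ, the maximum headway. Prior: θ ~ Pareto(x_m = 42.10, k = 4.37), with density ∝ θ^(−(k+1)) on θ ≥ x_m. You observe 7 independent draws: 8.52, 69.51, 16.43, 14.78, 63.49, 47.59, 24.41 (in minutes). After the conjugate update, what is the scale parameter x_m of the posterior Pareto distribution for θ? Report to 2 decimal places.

A Pareto(scale x_m, shape k) prior on the upper bound θ of Uniform(0, θ) is conjugate: posterior is Pareto(max(x_m, max xᵢ), k + n).
Sample maximum = 69.51; prior scale x_m = 42.10 → posterior scale = max = 69.51.
Posterior shape = 4.37 + 7 = 11.37.
Posterior scale x_m = 69.51.

69.51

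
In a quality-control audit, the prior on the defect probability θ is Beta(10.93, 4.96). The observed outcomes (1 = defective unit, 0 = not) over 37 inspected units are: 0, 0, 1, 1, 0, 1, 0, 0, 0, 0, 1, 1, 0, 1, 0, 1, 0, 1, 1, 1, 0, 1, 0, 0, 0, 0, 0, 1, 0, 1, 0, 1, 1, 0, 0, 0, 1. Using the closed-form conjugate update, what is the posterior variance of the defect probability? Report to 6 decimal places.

The Beta prior is conjugate to a Binomial/Bernoulli likelihood; the update adds successes to α and failures to β.
Posterior: Beta(α+k, β+n−k) = Beta(10.93+16, 4.96+21) = Beta(26.93, 25.96).
Var = αβ/((α+β)²(α+β+1)) = 26.93·25.96/(52.89²·53.89) = 0.004638.

0.004638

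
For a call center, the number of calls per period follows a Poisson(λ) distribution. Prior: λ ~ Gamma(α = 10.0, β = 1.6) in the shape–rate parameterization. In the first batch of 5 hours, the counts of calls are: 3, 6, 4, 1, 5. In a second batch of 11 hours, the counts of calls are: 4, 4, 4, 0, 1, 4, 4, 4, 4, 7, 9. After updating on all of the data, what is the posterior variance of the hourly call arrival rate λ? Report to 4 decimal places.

With a Gamma(shape α, rate β) prior, the Poisson likelihood is conjugate: the posterior is Gamma(α + ΣXᵢ, β + n).
Batch 1: sum of counts S = 19 over n = 5 hours.
After batch 1: Gamma(α+S, β+n) = Gamma(10.0+19, 1.6+5) = Gamma(29.0, 6.6).
Batch 2: sum of counts S = 45 over n = 11 hours.
After batch 2: Gamma(α+S, β+n) = Gamma(29.0+45, 6.6+11) = Gamma(74.0, 17.6).
Var = α/β² = 74.0/17.6² = 0.2389.

0.2389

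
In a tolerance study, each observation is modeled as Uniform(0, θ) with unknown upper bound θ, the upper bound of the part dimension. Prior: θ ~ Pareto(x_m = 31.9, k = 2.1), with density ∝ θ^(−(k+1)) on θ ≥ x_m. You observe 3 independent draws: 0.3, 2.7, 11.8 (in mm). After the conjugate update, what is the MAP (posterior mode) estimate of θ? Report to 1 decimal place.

31.9

A Pareto(scale x_m, shape k) prior on the upper bound θ of Uniform(0, θ) is conjugate: posterior is Pareto(max(x_m, max xᵢ), k + n).
Sample maximum = 11.8; prior scale x_m = 31.9 → posterior scale = max = 31.9.
Posterior shape = 2.1 + 3 = 5.1.
The Pareto density is decreasing on [x_m, ∞), so the mode is x_m = 31.9.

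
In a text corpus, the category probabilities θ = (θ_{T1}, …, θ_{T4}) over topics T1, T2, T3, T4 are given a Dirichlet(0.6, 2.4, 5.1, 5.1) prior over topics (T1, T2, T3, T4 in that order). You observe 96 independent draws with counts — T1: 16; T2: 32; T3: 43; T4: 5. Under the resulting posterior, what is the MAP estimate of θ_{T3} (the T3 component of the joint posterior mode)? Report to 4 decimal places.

0.4477

The Dirichlet prior is conjugate to the Multinomial likelihood: each posterior αⱼ = prior αⱼ + observed count nⱼ.
Posterior concentration: (16.6, 34.4, 48.1, 10.1), total = 109.2.
Joint mode component: (α_{T3}−1)/(Σα−K) = 47.1/105.2 = 0.4477.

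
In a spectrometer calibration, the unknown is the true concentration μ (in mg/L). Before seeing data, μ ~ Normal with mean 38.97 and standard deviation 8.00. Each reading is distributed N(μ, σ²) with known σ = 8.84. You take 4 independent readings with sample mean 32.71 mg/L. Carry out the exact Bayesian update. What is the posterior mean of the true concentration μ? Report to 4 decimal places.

34.1740

For Normal data with known variance σ², a Normal(μ₀, σ₀²) prior on μ is conjugate. Posterior precision = 1/σ₀² + n/σ²; posterior mean is the precision-weighted average of μ₀ and x̄.
n·x̄ = 4·32.71 = 130.84.
σ₀² = 8.00² = 64, σ² = 8.84² = 78.1456; σ² + n·σ₀² = 78.1456 + 4·64 = 334.1456.
Posterior mean = (μ₀/σ₀² + n·x̄/σ²)/(1/σ₀² + n/σ²) = (σ²·μ₀ + σ₀²·n·x̄)/(σ² + n·σ₀²) = (78.1456·38.97 + 64·130.84)/334.1456 = 11419.094032/334.1456 = 34.1740.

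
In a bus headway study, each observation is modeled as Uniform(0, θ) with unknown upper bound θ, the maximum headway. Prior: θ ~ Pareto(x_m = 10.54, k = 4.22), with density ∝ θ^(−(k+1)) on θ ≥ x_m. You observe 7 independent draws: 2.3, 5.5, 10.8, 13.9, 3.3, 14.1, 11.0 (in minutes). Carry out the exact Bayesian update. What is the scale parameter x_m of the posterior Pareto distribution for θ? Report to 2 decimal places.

A Pareto(scale x_m, shape k) prior on the upper bound θ of Uniform(0, θ) is conjugate: posterior is Pareto(max(x_m, max xᵢ), k + n).
Sample maximum = 14.1; prior scale x_m = 10.54 → posterior scale = max = 14.10.
Posterior shape = 4.22 + 7 = 11.22.
Posterior scale x_m = 14.10.

14.10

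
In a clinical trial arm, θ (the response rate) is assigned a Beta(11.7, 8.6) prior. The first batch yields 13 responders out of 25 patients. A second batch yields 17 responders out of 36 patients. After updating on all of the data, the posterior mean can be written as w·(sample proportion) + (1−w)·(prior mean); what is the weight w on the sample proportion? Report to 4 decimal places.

The Beta prior is conjugate to a Binomial/Bernoulli likelihood; the update adds successes to α and failures to β.
Total number of patients: n = 25 + 36 = 61.
Posterior mean = (α₀+k)/(α₀+β₀+n) = [n/(α₀+β₀+n)]·(k/n) + [(α₀+β₀)/(α₀+β₀+n)]·α₀/(α₀+β₀), so only n and the prior enter the weight.
The weight on the data is w = n/(α₀+β₀+n) = 61/(11.7+8.6+61) = 61/81.3 = 0.7503.

0.7503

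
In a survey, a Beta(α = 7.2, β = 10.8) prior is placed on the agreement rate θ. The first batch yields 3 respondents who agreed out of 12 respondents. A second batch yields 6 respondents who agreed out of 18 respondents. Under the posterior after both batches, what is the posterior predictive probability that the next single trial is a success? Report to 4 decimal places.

The Beta prior is conjugate to a Binomial/Bernoulli likelihood; the update adds successes to α and failures to β.
After batch 1: Beta(7.2+3, 10.8+9) = Beta(10.2, 19.8).
After batch 2: Beta(10.2+6, 19.8+12) = Beta(16.2, 31.8).
For a single future Bernoulli trial, P(success | data) = α/(α+β) = 0.3375.

0.3375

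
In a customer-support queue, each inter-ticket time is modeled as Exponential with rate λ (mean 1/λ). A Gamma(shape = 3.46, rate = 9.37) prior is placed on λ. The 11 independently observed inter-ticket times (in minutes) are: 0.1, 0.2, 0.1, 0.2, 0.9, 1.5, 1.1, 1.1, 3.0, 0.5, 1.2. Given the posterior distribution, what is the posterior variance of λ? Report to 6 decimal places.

With a Gamma(shape α, rate β) prior on the exponential rate λ, the posterior after n observations with total T = Σxᵢ is Gamma(α+n, β+T).
Sum of observations T = 9.9 minutes; n = 11.
Posterior: Gamma(3.46+11, 9.37+9.9) = Gamma(14.46, 19.27).
Var = α/β² = 0.038941.

0.038941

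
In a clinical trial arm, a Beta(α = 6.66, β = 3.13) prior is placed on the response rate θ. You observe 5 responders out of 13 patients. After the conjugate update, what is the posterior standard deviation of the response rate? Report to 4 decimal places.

0.1025

The Beta prior is conjugate to a Binomial/Bernoulli likelihood; the update adds successes to α and failures to β.
Posterior: Beta(α+k, β+n−k) = Beta(6.66+5, 3.13+8) = Beta(11.66, 11.13).
Var = αβ/((α+β)²(α+β+1)) = 11.66·11.13/(22.79²·23.79) = 0.01050293; SD = √0.01050293 = 0.1025.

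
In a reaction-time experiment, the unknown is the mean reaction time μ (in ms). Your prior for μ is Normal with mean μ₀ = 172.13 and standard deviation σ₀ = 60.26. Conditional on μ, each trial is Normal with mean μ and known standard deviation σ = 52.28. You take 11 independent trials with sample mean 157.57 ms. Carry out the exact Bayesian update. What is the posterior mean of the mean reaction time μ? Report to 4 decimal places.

158.5025

For Normal data with known variance σ², a Normal(μ₀, σ₀²) prior on μ is conjugate. Posterior precision = 1/σ₀² + n/σ²; posterior mean is the precision-weighted average of μ₀ and x̄.
n·x̄ = 11·157.57 = 1733.27.
σ₀² = 60.26² = 3631.2676, σ² = 52.28² = 2733.1984; σ² + n·σ₀² = 2733.1984 + 11·3631.2676 = 42677.142.
Posterior mean = (μ₀/σ₀² + n·x̄/σ²)/(1/σ₀² + n/σ²) = (σ²·μ₀ + σ₀²·n·x̄)/(σ² + n·σ₀²) = (2733.1984·172.13 + 3631.2676·1733.27)/42677.142 = 6764432.633644/42677.142 = 158.5025.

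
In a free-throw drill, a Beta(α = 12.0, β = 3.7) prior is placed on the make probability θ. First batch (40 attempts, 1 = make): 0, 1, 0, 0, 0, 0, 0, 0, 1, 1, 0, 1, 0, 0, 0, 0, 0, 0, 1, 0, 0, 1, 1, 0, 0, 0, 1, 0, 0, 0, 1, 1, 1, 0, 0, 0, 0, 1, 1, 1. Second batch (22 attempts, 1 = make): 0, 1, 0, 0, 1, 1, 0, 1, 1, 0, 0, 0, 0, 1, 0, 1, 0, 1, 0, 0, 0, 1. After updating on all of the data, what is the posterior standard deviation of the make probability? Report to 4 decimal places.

0.0561

The Beta prior is conjugate to a Binomial/Bernoulli likelihood; the update adds successes to α and failures to β.
After batch 1: Beta(12.0+14, 3.7+26) = Beta(26.0, 29.7).
After batch 2: Beta(26.0+9, 29.7+13) = Beta(35.0, 42.7).
Var = αβ/((α+β)²(α+β+1)) = 35.0·42.7/(77.7²·78.7) = 0.00314542; SD = √0.00314542 = 0.0561.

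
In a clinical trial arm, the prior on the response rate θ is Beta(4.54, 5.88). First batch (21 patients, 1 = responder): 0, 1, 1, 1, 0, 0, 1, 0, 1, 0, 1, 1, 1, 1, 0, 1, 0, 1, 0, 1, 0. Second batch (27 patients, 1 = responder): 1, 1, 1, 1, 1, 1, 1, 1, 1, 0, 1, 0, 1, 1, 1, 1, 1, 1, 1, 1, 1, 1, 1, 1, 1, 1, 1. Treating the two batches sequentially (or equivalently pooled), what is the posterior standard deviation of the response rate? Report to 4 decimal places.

The Beta prior is conjugate to a Binomial/Bernoulli likelihood; the update adds successes to α and failures to β.
After batch 1: Beta(4.54+12, 5.88+9) = Beta(16.54, 14.88).
After batch 2: Beta(16.54+25, 14.88+2) = Beta(41.54, 16.88).
Var = αβ/((α+β)²(α+β+1)) = 41.54·16.88/(58.42²·59.42) = 0.00345767; SD = √0.00345767 = 0.0588.

0.0588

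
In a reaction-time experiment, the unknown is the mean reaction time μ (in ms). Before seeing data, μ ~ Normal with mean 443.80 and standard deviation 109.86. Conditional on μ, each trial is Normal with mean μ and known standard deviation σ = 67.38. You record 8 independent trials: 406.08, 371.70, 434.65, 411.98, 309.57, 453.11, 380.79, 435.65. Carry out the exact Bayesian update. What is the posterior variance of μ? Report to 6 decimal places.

542.021595

For Normal data with known variance σ², a Normal(μ₀, σ₀²) prior on μ is conjugate. Posterior precision = 1/σ₀² + n/σ²; posterior mean is the precision-weighted average of μ₀ and x̄.
σ₀² = 109.86² = 12069.2196, σ² = 67.38² = 4540.0644; σ² + n·σ₀² = 4540.0644 + 8·12069.2196 = 101093.8212.
Posterior precision = 1/σ₀² + n/σ² = 1/12069.2196 + 8/4540.0644 = (σ² + n·σ₀²)/(σ₀²σ²) = 101093.8212/(12069.2196·4540.0644); posterior variance σₙ² = σ₀²σ²/(σ² + n·σ₀²) = 12069.2196·4540.0644/101093.8212 = 542.021595.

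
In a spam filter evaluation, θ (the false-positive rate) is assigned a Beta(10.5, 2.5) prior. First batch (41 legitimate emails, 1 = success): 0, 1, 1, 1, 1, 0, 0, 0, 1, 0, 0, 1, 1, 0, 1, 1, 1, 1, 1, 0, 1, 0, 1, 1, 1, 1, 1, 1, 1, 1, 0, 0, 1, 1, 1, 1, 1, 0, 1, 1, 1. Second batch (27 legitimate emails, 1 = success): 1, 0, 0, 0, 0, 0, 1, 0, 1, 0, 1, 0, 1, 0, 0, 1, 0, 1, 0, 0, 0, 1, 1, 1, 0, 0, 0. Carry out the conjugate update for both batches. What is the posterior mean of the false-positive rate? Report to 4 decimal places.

0.6111

The Beta prior is conjugate to a Binomial/Bernoulli likelihood; the update adds successes to α and failures to β.
After batch 1: Beta(10.5+29, 2.5+12) = Beta(39.5, 14.5).
After batch 2: Beta(39.5+10, 14.5+17) = Beta(49.5, 31.5).
Posterior mean = α/(α+β) = 49.5/81.0 = 0.6111.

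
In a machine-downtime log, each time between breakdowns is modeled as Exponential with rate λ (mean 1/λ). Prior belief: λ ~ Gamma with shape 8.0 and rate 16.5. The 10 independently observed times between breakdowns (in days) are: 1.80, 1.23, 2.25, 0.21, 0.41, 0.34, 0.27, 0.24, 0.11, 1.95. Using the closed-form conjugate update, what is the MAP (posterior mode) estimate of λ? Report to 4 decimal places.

0.6717

With a Gamma(shape α, rate β) prior on the exponential rate λ, the posterior after n observations with total T = Σxᵢ is Gamma(α+n, β+T).
Sum of observations T = 8.81 days; n = 10.
Posterior: Gamma(8.0+10, 16.5+8.81) = Gamma(18.0, 25.31).
Mode = (α−1)/β = 0.6717.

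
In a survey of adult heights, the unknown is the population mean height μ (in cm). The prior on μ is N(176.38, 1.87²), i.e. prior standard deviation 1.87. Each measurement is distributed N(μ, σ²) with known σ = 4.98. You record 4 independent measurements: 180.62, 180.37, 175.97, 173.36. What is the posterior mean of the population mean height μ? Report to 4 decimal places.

176.8127

For Normal data with known variance σ², a Normal(μ₀, σ₀²) prior on μ is conjugate. Posterior precision = 1/σ₀² + n/σ²; posterior mean is the precision-weighted average of μ₀ and x̄.
Σxᵢ = 180.62 + 180.37 + 175.97 + 173.36 = 710.32, so n·x̄ = 710.32.
σ₀² = 1.87² = 3.4969, σ² = 4.98² = 24.8004; σ² + n·σ₀² = 24.8004 + 4·3.4969 = 38.788.
Posterior mean = (μ₀/σ₀² + n·x̄/σ²)/(1/σ₀² + n/σ²) = (σ²·μ₀ + σ₀²·n·x̄)/(σ² + n·σ₀²) = (24.8004·176.38 + 3.4969·710.32)/38.788 = 6858.21256/38.788 = 176.8127.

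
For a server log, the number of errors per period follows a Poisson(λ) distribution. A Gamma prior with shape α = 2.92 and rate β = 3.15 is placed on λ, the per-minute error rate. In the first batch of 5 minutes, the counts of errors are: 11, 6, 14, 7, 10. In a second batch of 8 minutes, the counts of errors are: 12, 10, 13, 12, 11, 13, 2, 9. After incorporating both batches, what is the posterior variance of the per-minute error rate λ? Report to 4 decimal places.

With a Gamma(shape α, rate β) prior, the Poisson likelihood is conjugate: the posterior is Gamma(α + ΣXᵢ, β + n).
Batch 1: sum of counts S = 48 over n = 5 minutes.
After batch 1: Gamma(α+S, β+n) = Gamma(2.92+48, 3.15+5) = Gamma(50.92, 8.15).
Batch 2: sum of counts S = 82 over n = 8 minutes.
After batch 2: Gamma(α+S, β+n) = Gamma(50.92+82, 8.15+8) = Gamma(132.92, 16.15).
Var = α/β² = 132.92/16.15² = 0.5096.

0.5096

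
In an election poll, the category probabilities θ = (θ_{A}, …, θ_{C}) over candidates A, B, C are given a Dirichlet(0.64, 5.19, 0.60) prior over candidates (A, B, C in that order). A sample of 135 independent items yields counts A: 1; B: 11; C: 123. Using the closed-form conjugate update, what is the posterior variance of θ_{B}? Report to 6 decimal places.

0.000712

The Dirichlet prior is conjugate to the Multinomial likelihood: each posterior αⱼ = prior αⱼ + observed count nⱼ.
Posterior concentration: (1.64, 16.19, 123.60), total = 141.43.
Var[θ_j] = α_j(Σα−α_j)/((Σα)²(Σα+1)) = 16.19·125.24/(141.43²·142.43) = 0.000712.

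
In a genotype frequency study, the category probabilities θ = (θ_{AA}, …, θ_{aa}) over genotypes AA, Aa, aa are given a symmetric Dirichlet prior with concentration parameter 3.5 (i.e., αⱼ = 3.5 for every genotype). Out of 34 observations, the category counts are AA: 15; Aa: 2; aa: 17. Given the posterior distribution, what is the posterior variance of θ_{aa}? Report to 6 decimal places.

0.005461

The Dirichlet prior is conjugate to the Multinomial likelihood: each posterior αⱼ = prior αⱼ + observed count nⱼ.
Posterior concentration: (18.5, 5.5, 20.5), total = 44.5.
Var[θ_j] = α_j(Σα−α_j)/((Σα)²(Σα+1)) = 20.5·24.0/(44.5²·45.5) = 0.005461.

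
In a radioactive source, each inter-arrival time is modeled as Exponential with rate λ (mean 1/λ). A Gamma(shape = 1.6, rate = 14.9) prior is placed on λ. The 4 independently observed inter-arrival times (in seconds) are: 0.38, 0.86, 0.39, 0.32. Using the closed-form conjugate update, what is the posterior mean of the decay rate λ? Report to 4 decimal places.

With a Gamma(shape α, rate β) prior on the exponential rate λ, the posterior after n observations with total T = Σxᵢ is Gamma(α+n, β+T).
Sum of observations T = 1.95 seconds; n = 4.
Posterior: Gamma(1.6+4, 14.9+1.95) = Gamma(5.6, 16.85).
Posterior mean of λ = α/β = 5.6/16.85 = 0.3323.

0.3323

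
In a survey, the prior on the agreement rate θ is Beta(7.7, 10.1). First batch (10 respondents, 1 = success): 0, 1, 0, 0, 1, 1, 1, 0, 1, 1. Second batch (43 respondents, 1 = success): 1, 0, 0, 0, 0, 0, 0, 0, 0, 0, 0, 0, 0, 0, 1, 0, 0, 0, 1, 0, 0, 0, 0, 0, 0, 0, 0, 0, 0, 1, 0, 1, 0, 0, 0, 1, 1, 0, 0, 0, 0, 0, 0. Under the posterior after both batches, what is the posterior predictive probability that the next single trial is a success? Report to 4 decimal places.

0.2924

The Beta prior is conjugate to a Binomial/Bernoulli likelihood; the update adds successes to α and failures to β.
After batch 1: Beta(7.7+6, 10.1+4) = Beta(13.7, 14.1).
After batch 2: Beta(13.7+7, 14.1+36) = Beta(20.7, 50.1).
For a single future Bernoulli trial, P(success | data) = α/(α+β) = 0.2924.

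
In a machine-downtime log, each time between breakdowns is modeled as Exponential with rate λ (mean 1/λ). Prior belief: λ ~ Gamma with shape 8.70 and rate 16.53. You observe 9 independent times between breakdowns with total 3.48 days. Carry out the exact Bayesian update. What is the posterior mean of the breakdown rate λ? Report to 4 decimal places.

0.8846

With a Gamma(shape α, rate β) prior on the exponential rate λ, the posterior after n observations with total T = Σxᵢ is Gamma(α+n, β+T).
Posterior: Gamma(8.70+9, 16.53+3.48) = Gamma(17.70, 20.01).
Posterior mean of λ = α/β = 17.70/20.01 = 0.8846.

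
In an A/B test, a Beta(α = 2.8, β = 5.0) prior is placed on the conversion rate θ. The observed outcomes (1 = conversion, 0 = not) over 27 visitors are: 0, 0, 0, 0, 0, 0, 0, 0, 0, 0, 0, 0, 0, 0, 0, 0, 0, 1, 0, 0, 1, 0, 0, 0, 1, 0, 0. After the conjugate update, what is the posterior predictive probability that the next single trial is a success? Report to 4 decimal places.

The Beta prior is conjugate to a Binomial/Bernoulli likelihood; the update adds successes to α and failures to β.
Posterior: Beta(α+k, β+n−k) = Beta(2.8+3, 5.0+24) = Beta(5.8, 29.0).
For a single future Bernoulli trial, P(success | data) = α/(α+β) = 0.1667.

0.1667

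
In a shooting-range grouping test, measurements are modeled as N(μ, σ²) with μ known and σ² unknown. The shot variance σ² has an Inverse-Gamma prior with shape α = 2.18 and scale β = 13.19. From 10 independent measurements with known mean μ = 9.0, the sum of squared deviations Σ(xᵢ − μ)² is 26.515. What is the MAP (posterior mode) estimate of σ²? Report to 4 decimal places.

With known mean μ and an Inverse-Gamma(α, β) prior on σ², the Normal likelihood is conjugate: posterior is Inv-Gamma(α + n/2, β + Σ(xᵢ−μ)²/2).
Posterior: Inv-Gamma(2.18 + 10/2, 13.19 + 26.515/2) = Inv-Gamma(7.18, 26.4475).
Mode = β/(α+1) = 26.4475/8.18 = 3.2332.

3.2332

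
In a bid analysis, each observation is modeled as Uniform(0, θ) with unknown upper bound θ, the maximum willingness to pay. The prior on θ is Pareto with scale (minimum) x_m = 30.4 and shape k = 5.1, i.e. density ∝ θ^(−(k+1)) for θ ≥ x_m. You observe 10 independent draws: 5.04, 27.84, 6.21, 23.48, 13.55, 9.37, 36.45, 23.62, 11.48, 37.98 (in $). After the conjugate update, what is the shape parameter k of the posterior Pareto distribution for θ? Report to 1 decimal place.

15.1

A Pareto(scale x_m, shape k) prior on the upper bound θ of Uniform(0, θ) is conjugate: posterior is Pareto(max(x_m, max xᵢ), k + n).
Sample maximum = 37.98; prior scale x_m = 30.4 → posterior scale = max = 37.98.
Posterior shape = 5.1 + 10 = 15.1.
Posterior shape k = 15.1.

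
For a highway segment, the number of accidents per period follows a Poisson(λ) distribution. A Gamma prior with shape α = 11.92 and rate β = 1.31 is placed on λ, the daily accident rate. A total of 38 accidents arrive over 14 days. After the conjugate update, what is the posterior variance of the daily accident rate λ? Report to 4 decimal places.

0.2130

With a Gamma(shape α, rate β) prior, the Poisson likelihood is conjugate: the posterior is Gamma(α + ΣXᵢ, β + n).
Posterior: Gamma(α+S, β+n) = Gamma(11.92+38, 1.31+14) = Gamma(49.92, 15.31).
Var = α/β² = 49.92/15.31² = 0.2130.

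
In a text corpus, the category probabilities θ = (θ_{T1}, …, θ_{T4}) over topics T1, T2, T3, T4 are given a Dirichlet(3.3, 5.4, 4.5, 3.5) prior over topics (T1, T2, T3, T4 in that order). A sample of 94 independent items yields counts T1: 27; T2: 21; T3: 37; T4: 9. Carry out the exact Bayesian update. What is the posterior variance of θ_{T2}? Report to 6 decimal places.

The Dirichlet prior is conjugate to the Multinomial likelihood: each posterior αⱼ = prior αⱼ + observed count nⱼ.
Posterior concentration: (30.3, 26.4, 41.5, 12.5), total = 110.7.
Var[θ_j] = α_j(Σα−α_j)/((Σα)²(Σα+1)) = 26.4·84.3/(110.7²·111.7) = 0.001626.

0.001626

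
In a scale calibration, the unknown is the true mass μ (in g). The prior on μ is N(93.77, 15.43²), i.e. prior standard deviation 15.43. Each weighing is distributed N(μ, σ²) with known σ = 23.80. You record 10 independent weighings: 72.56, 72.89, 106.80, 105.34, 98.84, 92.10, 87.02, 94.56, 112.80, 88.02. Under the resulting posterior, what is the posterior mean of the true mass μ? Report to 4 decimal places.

93.2231

For Normal data with known variance σ², a Normal(μ₀, σ₀²) prior on μ is conjugate. Posterior precision = 1/σ₀² + n/σ²; posterior mean is the precision-weighted average of μ₀ and x̄.
Σxᵢ = 72.56 + 72.89 + 106.80 + 105.34 + 98.84 + 92.10 + 87.02 + 94.56 + 112.80 + 88.02 = 930.93, so n·x̄ = 930.93.
σ₀² = 15.43² = 238.0849, σ² = 23.80² = 566.44; σ² + n·σ₀² = 566.44 + 10·238.0849 = 2947.289.
Posterior mean = (μ₀/σ₀² + n·x̄/σ²)/(1/σ₀² + n/σ²) = (σ²·μ₀ + σ₀²·n·x̄)/(σ² + n·σ₀²) = (566.44·93.77 + 238.0849·930.93)/2947.289 = 274755.454757/2947.289 = 93.2231.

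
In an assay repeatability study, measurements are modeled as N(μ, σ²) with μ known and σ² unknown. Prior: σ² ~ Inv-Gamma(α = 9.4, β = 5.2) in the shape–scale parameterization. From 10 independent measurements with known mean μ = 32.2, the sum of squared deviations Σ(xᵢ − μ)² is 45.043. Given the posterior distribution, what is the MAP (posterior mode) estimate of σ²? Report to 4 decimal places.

With known mean μ and an Inverse-Gamma(α, β) prior on σ², the Normal likelihood is conjugate: posterior is Inv-Gamma(α + n/2, β + Σ(xᵢ−μ)²/2).
Posterior: Inv-Gamma(9.4 + 10/2, 5.2 + 45.043/2) = Inv-Gamma(14.40, 27.7215).
Mode = β/(α+1) = 27.7215/15.40 = 1.8001.

1.8001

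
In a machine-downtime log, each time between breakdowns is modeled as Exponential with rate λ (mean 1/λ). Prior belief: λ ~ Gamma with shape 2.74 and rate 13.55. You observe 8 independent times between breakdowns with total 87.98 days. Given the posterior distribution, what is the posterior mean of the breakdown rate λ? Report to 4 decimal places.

0.1058

With a Gamma(shape α, rate β) prior on the exponential rate λ, the posterior after n observations with total T = Σxᵢ is Gamma(α+n, β+T).
Posterior: Gamma(2.74+8, 13.55+87.98) = Gamma(10.74, 101.53).
Posterior mean of λ = α/β = 10.74/101.53 = 0.1058.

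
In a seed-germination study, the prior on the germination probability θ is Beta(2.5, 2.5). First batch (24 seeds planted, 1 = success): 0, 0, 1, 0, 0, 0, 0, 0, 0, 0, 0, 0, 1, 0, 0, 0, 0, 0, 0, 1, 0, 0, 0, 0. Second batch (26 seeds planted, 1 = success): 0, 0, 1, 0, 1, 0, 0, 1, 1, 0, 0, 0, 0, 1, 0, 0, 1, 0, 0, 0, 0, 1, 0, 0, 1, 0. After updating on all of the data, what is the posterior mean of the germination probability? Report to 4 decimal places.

The Beta prior is conjugate to a Binomial/Bernoulli likelihood; the update adds successes to α and failures to β.
After batch 1: Beta(2.5+3, 2.5+21) = Beta(5.5, 23.5).
After batch 2: Beta(5.5+8, 23.5+18) = Beta(13.5, 41.5).
Posterior mean = α/(α+β) = 13.5/55.0 = 0.2455.

0.2455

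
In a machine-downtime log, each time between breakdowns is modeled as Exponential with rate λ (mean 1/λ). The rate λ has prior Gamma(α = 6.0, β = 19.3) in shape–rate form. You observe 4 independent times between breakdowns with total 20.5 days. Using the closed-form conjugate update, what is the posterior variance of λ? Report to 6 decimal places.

0.006313

With a Gamma(shape α, rate β) prior on the exponential rate λ, the posterior after n observations with total T = Σxᵢ is Gamma(α+n, β+T).
Posterior: Gamma(6.0+4, 19.3+20.5) = Gamma(10.0, 39.8).
Var = α/β² = 0.006313.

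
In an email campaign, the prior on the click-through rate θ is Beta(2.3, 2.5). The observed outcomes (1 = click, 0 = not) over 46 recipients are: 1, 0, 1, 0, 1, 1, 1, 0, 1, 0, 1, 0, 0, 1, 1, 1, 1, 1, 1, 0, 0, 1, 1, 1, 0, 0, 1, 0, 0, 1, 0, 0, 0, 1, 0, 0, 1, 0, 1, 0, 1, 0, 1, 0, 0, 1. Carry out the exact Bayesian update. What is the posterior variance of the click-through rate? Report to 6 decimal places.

The Beta prior is conjugate to a Binomial/Bernoulli likelihood; the update adds successes to α and failures to β.
Posterior: Beta(α+k, β+n−k) = Beta(2.3+24, 2.5+22) = Beta(26.3, 24.5).
Var = αβ/((α+β)²(α+β+1)) = 26.3·24.5/(50.8²·51.8) = 0.004820.

0.004820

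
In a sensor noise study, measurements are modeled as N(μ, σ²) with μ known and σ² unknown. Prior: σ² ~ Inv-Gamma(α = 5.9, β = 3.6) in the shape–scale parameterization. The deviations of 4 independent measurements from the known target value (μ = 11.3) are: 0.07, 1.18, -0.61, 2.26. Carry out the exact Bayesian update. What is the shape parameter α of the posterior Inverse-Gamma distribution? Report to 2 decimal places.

7.90

With known mean μ and an Inverse-Gamma(α, β) prior on σ², the Normal likelihood is conjugate: posterior is Inv-Gamma(α + n/2, β + Σ(xᵢ−μ)²/2).
Σ(xᵢ−μ)² = (0.07)² + (1.18)² + (-0.61)² + (2.26)² = 6.8770.
Posterior: Inv-Gamma(5.9 + 4/2, 3.6 + 6.8770/2) = Inv-Gamma(7.90, 7.03850).
Posterior α = 7.90.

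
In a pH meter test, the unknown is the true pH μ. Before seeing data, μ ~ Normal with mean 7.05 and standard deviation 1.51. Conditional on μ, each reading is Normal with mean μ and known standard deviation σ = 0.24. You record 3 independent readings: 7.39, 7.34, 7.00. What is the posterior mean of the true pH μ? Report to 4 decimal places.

For Normal data with known variance σ², a Normal(μ₀, σ₀²) prior on μ is conjugate. Posterior precision = 1/σ₀² + n/σ²; posterior mean is the precision-weighted average of μ₀ and x̄.
Σxᵢ = 7.39 + 7.34 + 7.00 = 21.73, so n·x̄ = 21.73.
σ₀² = 1.51² = 2.2801, σ² = 0.24² = 0.0576; σ² + n·σ₀² = 0.0576 + 3·2.2801 = 6.8979.
Posterior mean = (μ₀/σ₀² + n·x̄/σ²)/(1/σ₀² + n/σ²) = (σ²·μ₀ + σ₀²·n·x̄)/(σ² + n·σ₀²) = (0.0576·7.05 + 2.2801·21.73)/6.8979 = 49.952653/6.8979 = 7.2417.

7.2417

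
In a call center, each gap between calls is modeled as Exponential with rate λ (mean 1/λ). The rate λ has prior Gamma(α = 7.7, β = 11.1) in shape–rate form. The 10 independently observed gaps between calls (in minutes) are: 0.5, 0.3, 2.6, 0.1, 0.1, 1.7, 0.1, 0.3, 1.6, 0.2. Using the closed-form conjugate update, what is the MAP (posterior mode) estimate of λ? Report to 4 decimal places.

With a Gamma(shape α, rate β) prior on the exponential rate λ, the posterior after n observations with total T = Σxᵢ is Gamma(α+n, β+T).
Sum of observations T = 7.5 minutes; n = 10.
Posterior: Gamma(7.7+10, 11.1+7.5) = Gamma(17.7, 18.6).
Mode = (α−1)/β = 0.8978.

0.8978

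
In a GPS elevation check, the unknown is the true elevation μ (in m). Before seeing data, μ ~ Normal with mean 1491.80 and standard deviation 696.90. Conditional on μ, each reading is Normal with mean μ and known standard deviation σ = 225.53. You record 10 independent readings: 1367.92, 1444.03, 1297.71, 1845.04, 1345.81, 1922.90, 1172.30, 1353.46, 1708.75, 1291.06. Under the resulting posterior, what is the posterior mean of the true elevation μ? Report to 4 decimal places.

1475.0732

For Normal data with known variance σ², a Normal(μ₀, σ₀²) prior on μ is conjugate. Posterior precision = 1/σ₀² + n/σ²; posterior mean is the precision-weighted average of μ₀ and x̄.
Σxᵢ = 1367.92 + 1444.03 + 1297.71 + 1845.04 + 1345.81 + 1922.90 + 1172.30 + 1353.46 + 1708.75 + 1291.06 = 14748.98, so n·x̄ = 14748.98.
σ₀² = 696.90² = 485669.61, σ² = 225.53² = 50863.7809; σ² + n·σ₀² = 50863.7809 + 10·485669.61 = 4907559.8809.
Posterior mean = (μ₀/σ₀² + n·x̄/σ²)/(1/σ₀² + n/σ²) = (σ²·μ₀ + σ₀²·n·x̄)/(σ² + n·σ₀²) = (50863.7809·1491.80 + 485669.61·14748.98)/4907559.8809 = 7239009952.84442/4907559.8809 = 1475.0732.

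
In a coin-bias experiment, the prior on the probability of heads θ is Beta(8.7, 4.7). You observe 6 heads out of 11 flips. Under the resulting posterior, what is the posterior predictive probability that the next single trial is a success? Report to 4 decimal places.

0.6025

The Beta prior is conjugate to a Binomial/Bernoulli likelihood; the update adds successes to α and failures to β.
Posterior: Beta(α+k, β+n−k) = Beta(8.7+6, 4.7+5) = Beta(14.7, 9.7).
For a single future Bernoulli trial, P(success | data) = α/(α+β) = 0.6025.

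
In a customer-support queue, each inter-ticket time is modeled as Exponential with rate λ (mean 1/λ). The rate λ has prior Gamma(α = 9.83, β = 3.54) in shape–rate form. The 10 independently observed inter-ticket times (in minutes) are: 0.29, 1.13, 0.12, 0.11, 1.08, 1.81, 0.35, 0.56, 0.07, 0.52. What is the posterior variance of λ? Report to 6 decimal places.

0.216069

With a Gamma(shape α, rate β) prior on the exponential rate λ, the posterior after n observations with total T = Σxᵢ is Gamma(α+n, β+T).
Sum of observations T = 6.04 minutes; n = 10.
Posterior: Gamma(9.83+10, 3.54+6.04) = Gamma(19.83, 9.58).
Var = α/β² = 0.216069.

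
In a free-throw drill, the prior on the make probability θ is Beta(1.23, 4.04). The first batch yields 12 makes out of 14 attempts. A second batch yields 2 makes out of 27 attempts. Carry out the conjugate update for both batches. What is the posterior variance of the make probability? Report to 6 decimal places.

0.004671

The Beta prior is conjugate to a Binomial/Bernoulli likelihood; the update adds successes to α and failures to β.
After batch 1: Beta(1.23+12, 4.04+2) = Beta(13.23, 6.04).
After batch 2: Beta(13.23+2, 6.04+25) = Beta(15.23, 31.04).
Var = αβ/((α+β)²(α+β+1)) = 15.23·31.04/(46.27²·47.27) = 0.004671.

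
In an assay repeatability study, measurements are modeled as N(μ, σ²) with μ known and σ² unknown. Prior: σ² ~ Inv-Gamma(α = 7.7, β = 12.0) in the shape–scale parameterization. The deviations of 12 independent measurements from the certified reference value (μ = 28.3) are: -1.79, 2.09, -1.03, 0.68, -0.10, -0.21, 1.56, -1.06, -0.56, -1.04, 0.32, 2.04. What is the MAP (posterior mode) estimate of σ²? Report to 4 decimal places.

With known mean μ and an Inverse-Gamma(α, β) prior on σ², the Normal likelihood is conjugate: posterior is Inv-Gamma(α + n/2, β + Σ(xᵢ−μ)²/2).
Σ(xᵢ−μ)² = (-1.79)² + (2.09)² + (-1.03)² + (0.68)² + (-0.10)² + (-0.21)² + (1.56)² + (-1.06)² + (-0.56)² + (-1.04)² + (0.32)² + (2.04)² = 18.3660.
Posterior: Inv-Gamma(7.7 + 12/2, 12.0 + 18.3660/2) = Inv-Gamma(13.70, 21.18300).
Mode = β/(α+1) = 21.18300/14.70 = 1.4410.

1.4410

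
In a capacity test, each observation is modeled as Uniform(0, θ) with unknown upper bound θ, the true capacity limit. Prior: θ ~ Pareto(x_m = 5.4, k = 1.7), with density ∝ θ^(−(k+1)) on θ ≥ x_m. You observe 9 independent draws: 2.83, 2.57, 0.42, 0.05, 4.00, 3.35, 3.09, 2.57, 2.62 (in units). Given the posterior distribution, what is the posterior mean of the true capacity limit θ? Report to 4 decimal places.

A Pareto(scale x_m, shape k) prior on the upper bound θ of Uniform(0, θ) is conjugate: posterior is Pareto(max(x_m, max xᵢ), k + n).
Sample maximum = 4.00; prior scale x_m = 5.4 → posterior scale = max = 5.40.
Posterior shape = 1.7 + 9 = 10.7.
E[θ|data] = k·x_m/(k−1) = 10.7·5.40/9.7 = 5.9567.

5.9567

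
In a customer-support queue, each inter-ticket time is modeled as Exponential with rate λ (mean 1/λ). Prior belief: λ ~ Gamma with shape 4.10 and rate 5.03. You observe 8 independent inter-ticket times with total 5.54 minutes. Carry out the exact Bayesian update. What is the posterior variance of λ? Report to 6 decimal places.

With a Gamma(shape α, rate β) prior on the exponential rate λ, the posterior after n observations with total T = Σxᵢ is Gamma(α+n, β+T).
Posterior: Gamma(4.10+8, 5.03+5.54) = Gamma(12.10, 10.57).
Var = α/β² = 0.108302.

0.108302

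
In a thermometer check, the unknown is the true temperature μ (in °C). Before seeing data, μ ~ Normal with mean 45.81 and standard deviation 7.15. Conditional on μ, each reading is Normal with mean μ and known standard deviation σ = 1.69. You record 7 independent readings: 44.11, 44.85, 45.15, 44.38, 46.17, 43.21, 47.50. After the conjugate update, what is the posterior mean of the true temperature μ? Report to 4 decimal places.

For Normal data with known variance σ², a Normal(μ₀, σ₀²) prior on μ is conjugate. Posterior precision = 1/σ₀² + n/σ²; posterior mean is the precision-weighted average of μ₀ and x̄.
Σxᵢ = 44.11 + 44.85 + 45.15 + 44.38 + 46.17 + 43.21 + 47.50 = 315.37, so n·x̄ = 315.37.
σ₀² = 7.15² = 51.1225, σ² = 1.69² = 2.8561; σ² + n·σ₀² = 2.8561 + 7·51.1225 = 360.7136.
Posterior mean = (μ₀/σ₀² + n·x̄/σ²)/(1/σ₀² + n/σ²) = (σ²·μ₀ + σ₀²·n·x̄)/(σ² + n·σ₀²) = (2.8561·45.81 + 51.1225·315.37)/360.7136 = 16253.340766/360.7136 = 45.0589.

45.0589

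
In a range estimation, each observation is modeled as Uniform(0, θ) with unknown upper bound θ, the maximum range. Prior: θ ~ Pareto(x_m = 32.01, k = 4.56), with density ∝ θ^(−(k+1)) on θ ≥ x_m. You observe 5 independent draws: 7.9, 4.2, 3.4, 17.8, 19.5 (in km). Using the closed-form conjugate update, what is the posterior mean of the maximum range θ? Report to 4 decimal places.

35.7495

A Pareto(scale x_m, shape k) prior on the upper bound θ of Uniform(0, θ) is conjugate: posterior is Pareto(max(x_m, max xᵢ), k + n).
Sample maximum = 19.5; prior scale x_m = 32.01 → posterior scale = max = 32.01.
Posterior shape = 4.56 + 5 = 9.56.
E[θ|data] = k·x_m/(k−1) = 9.56·32.01/8.56 = 35.7495.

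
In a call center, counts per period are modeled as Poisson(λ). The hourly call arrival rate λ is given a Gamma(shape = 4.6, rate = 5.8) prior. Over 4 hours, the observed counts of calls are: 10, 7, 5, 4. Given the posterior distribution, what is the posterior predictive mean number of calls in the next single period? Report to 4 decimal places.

3.1224

With a Gamma(shape α, rate β) prior, the Poisson likelihood is conjugate: the posterior is Gamma(α + ΣXᵢ, β + n).
Sum of counts S = 26 over n = 4 hours.
Posterior: Gamma(α+S, β+n) = Gamma(4.6+26, 5.8+4) = Gamma(30.6, 9.8).
The predictive distribution for one future period is NegBinom with mean α/β = 3.1224.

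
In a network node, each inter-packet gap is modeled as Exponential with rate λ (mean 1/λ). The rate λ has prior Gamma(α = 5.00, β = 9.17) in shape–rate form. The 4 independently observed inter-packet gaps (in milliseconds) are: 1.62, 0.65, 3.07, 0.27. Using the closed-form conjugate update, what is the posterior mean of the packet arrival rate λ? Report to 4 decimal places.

0.6089

With a Gamma(shape α, rate β) prior on the exponential rate λ, the posterior after n observations with total T = Σxᵢ is Gamma(α+n, β+T).
Sum of observations T = 5.61 milliseconds; n = 4.
Posterior: Gamma(5.00+4, 9.17+5.61) = Gamma(9.00, 14.78).
Posterior mean of λ = α/β = 9.00/14.78 = 0.6089.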